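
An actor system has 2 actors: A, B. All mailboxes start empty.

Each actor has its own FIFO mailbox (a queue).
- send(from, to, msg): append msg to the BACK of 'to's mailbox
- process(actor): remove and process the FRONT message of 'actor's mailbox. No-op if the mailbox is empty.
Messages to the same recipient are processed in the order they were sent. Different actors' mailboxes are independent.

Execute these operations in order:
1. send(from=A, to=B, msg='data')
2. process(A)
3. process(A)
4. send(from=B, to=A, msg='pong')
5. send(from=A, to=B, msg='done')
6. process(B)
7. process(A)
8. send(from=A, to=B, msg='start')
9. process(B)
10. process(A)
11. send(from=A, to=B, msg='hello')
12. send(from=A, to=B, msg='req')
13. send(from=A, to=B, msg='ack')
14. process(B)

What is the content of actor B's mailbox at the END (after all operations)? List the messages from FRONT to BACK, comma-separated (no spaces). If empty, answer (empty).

Answer: hello,req,ack

Derivation:
After 1 (send(from=A, to=B, msg='data')): A:[] B:[data]
After 2 (process(A)): A:[] B:[data]
After 3 (process(A)): A:[] B:[data]
After 4 (send(from=B, to=A, msg='pong')): A:[pong] B:[data]
After 5 (send(from=A, to=B, msg='done')): A:[pong] B:[data,done]
After 6 (process(B)): A:[pong] B:[done]
After 7 (process(A)): A:[] B:[done]
After 8 (send(from=A, to=B, msg='start')): A:[] B:[done,start]
After 9 (process(B)): A:[] B:[start]
After 10 (process(A)): A:[] B:[start]
After 11 (send(from=A, to=B, msg='hello')): A:[] B:[start,hello]
After 12 (send(from=A, to=B, msg='req')): A:[] B:[start,hello,req]
After 13 (send(from=A, to=B, msg='ack')): A:[] B:[start,hello,req,ack]
After 14 (process(B)): A:[] B:[hello,req,ack]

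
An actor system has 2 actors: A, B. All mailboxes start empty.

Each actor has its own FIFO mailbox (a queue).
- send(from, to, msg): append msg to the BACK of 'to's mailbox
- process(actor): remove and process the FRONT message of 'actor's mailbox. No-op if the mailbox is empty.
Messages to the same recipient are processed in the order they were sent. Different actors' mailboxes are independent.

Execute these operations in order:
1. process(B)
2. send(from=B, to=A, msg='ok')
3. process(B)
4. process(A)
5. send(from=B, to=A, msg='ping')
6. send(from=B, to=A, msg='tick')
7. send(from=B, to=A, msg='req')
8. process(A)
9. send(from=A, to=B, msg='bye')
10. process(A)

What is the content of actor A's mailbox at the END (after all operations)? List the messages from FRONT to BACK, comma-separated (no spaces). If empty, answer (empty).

After 1 (process(B)): A:[] B:[]
After 2 (send(from=B, to=A, msg='ok')): A:[ok] B:[]
After 3 (process(B)): A:[ok] B:[]
After 4 (process(A)): A:[] B:[]
After 5 (send(from=B, to=A, msg='ping')): A:[ping] B:[]
After 6 (send(from=B, to=A, msg='tick')): A:[ping,tick] B:[]
After 7 (send(from=B, to=A, msg='req')): A:[ping,tick,req] B:[]
After 8 (process(A)): A:[tick,req] B:[]
After 9 (send(from=A, to=B, msg='bye')): A:[tick,req] B:[bye]
After 10 (process(A)): A:[req] B:[bye]

Answer: req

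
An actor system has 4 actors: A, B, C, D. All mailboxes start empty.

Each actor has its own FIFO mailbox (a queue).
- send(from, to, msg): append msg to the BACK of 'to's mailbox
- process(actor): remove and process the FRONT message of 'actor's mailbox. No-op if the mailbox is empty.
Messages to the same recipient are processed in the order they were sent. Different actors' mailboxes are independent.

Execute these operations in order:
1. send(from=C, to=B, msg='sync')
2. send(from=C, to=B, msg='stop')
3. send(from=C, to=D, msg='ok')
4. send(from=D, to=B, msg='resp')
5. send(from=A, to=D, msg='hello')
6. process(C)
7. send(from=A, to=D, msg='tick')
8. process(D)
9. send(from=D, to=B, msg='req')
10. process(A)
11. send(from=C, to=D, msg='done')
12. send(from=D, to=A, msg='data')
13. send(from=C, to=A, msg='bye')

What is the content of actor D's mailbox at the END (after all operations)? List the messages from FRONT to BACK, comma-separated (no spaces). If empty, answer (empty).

After 1 (send(from=C, to=B, msg='sync')): A:[] B:[sync] C:[] D:[]
After 2 (send(from=C, to=B, msg='stop')): A:[] B:[sync,stop] C:[] D:[]
After 3 (send(from=C, to=D, msg='ok')): A:[] B:[sync,stop] C:[] D:[ok]
After 4 (send(from=D, to=B, msg='resp')): A:[] B:[sync,stop,resp] C:[] D:[ok]
After 5 (send(from=A, to=D, msg='hello')): A:[] B:[sync,stop,resp] C:[] D:[ok,hello]
After 6 (process(C)): A:[] B:[sync,stop,resp] C:[] D:[ok,hello]
After 7 (send(from=A, to=D, msg='tick')): A:[] B:[sync,stop,resp] C:[] D:[ok,hello,tick]
After 8 (process(D)): A:[] B:[sync,stop,resp] C:[] D:[hello,tick]
After 9 (send(from=D, to=B, msg='req')): A:[] B:[sync,stop,resp,req] C:[] D:[hello,tick]
After 10 (process(A)): A:[] B:[sync,stop,resp,req] C:[] D:[hello,tick]
After 11 (send(from=C, to=D, msg='done')): A:[] B:[sync,stop,resp,req] C:[] D:[hello,tick,done]
After 12 (send(from=D, to=A, msg='data')): A:[data] B:[sync,stop,resp,req] C:[] D:[hello,tick,done]
After 13 (send(from=C, to=A, msg='bye')): A:[data,bye] B:[sync,stop,resp,req] C:[] D:[hello,tick,done]

Answer: hello,tick,done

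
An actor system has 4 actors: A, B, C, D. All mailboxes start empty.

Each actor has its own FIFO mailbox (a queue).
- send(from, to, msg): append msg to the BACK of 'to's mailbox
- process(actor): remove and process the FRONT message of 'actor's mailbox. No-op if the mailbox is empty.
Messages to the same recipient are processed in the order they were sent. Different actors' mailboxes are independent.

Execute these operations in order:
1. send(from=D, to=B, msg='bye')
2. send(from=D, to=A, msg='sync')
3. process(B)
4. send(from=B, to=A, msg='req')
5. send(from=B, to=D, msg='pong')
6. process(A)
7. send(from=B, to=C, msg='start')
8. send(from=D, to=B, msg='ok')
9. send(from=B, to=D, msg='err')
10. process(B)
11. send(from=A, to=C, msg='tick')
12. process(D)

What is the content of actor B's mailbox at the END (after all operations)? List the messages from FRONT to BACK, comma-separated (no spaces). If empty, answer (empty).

Answer: (empty)

Derivation:
After 1 (send(from=D, to=B, msg='bye')): A:[] B:[bye] C:[] D:[]
After 2 (send(from=D, to=A, msg='sync')): A:[sync] B:[bye] C:[] D:[]
After 3 (process(B)): A:[sync] B:[] C:[] D:[]
After 4 (send(from=B, to=A, msg='req')): A:[sync,req] B:[] C:[] D:[]
After 5 (send(from=B, to=D, msg='pong')): A:[sync,req] B:[] C:[] D:[pong]
After 6 (process(A)): A:[req] B:[] C:[] D:[pong]
After 7 (send(from=B, to=C, msg='start')): A:[req] B:[] C:[start] D:[pong]
After 8 (send(from=D, to=B, msg='ok')): A:[req] B:[ok] C:[start] D:[pong]
After 9 (send(from=B, to=D, msg='err')): A:[req] B:[ok] C:[start] D:[pong,err]
After 10 (process(B)): A:[req] B:[] C:[start] D:[pong,err]
After 11 (send(from=A, to=C, msg='tick')): A:[req] B:[] C:[start,tick] D:[pong,err]
After 12 (process(D)): A:[req] B:[] C:[start,tick] D:[err]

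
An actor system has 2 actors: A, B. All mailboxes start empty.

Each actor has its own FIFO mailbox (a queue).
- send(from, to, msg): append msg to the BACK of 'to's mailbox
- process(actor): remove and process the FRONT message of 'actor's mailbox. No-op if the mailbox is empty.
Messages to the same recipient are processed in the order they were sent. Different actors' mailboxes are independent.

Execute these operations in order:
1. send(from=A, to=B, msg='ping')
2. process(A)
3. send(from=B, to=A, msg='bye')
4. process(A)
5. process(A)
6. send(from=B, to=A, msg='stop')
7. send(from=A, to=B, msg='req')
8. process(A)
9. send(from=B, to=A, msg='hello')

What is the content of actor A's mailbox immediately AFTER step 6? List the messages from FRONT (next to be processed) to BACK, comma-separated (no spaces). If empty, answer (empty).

After 1 (send(from=A, to=B, msg='ping')): A:[] B:[ping]
After 2 (process(A)): A:[] B:[ping]
After 3 (send(from=B, to=A, msg='bye')): A:[bye] B:[ping]
After 4 (process(A)): A:[] B:[ping]
After 5 (process(A)): A:[] B:[ping]
After 6 (send(from=B, to=A, msg='stop')): A:[stop] B:[ping]

stop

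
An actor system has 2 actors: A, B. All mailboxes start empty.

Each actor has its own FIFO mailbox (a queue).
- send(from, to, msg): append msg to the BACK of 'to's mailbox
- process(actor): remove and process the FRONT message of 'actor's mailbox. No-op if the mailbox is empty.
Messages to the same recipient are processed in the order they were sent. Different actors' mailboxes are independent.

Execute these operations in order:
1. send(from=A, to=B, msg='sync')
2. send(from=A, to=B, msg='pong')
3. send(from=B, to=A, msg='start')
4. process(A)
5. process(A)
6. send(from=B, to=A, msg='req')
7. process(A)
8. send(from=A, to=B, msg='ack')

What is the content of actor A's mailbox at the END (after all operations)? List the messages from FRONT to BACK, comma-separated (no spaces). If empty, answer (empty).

Answer: (empty)

Derivation:
After 1 (send(from=A, to=B, msg='sync')): A:[] B:[sync]
After 2 (send(from=A, to=B, msg='pong')): A:[] B:[sync,pong]
After 3 (send(from=B, to=A, msg='start')): A:[start] B:[sync,pong]
After 4 (process(A)): A:[] B:[sync,pong]
After 5 (process(A)): A:[] B:[sync,pong]
After 6 (send(from=B, to=A, msg='req')): A:[req] B:[sync,pong]
After 7 (process(A)): A:[] B:[sync,pong]
After 8 (send(from=A, to=B, msg='ack')): A:[] B:[sync,pong,ack]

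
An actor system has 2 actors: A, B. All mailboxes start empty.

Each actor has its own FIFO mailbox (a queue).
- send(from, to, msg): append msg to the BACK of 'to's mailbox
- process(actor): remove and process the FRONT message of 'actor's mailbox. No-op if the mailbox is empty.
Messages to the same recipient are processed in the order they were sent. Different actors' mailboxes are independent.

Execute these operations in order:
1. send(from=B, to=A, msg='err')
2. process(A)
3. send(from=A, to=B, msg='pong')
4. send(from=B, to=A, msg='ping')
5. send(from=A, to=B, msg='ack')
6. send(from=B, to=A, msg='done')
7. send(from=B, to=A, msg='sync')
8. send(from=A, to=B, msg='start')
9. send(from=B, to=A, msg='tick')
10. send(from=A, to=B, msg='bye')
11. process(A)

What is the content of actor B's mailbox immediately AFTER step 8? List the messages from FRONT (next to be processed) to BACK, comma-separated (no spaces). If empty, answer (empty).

After 1 (send(from=B, to=A, msg='err')): A:[err] B:[]
After 2 (process(A)): A:[] B:[]
After 3 (send(from=A, to=B, msg='pong')): A:[] B:[pong]
After 4 (send(from=B, to=A, msg='ping')): A:[ping] B:[pong]
After 5 (send(from=A, to=B, msg='ack')): A:[ping] B:[pong,ack]
After 6 (send(from=B, to=A, msg='done')): A:[ping,done] B:[pong,ack]
After 7 (send(from=B, to=A, msg='sync')): A:[ping,done,sync] B:[pong,ack]
After 8 (send(from=A, to=B, msg='start')): A:[ping,done,sync] B:[pong,ack,start]

pong,ack,start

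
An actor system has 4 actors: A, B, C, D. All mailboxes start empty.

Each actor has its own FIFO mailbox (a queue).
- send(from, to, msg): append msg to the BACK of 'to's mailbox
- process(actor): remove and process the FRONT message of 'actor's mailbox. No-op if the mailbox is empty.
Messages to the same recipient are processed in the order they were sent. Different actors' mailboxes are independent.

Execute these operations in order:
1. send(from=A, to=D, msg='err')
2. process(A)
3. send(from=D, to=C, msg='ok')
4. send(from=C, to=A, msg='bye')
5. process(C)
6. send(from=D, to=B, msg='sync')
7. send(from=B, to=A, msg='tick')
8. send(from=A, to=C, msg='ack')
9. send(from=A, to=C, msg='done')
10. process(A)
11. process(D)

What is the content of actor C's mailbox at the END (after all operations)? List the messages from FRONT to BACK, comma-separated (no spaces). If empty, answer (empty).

After 1 (send(from=A, to=D, msg='err')): A:[] B:[] C:[] D:[err]
After 2 (process(A)): A:[] B:[] C:[] D:[err]
After 3 (send(from=D, to=C, msg='ok')): A:[] B:[] C:[ok] D:[err]
After 4 (send(from=C, to=A, msg='bye')): A:[bye] B:[] C:[ok] D:[err]
After 5 (process(C)): A:[bye] B:[] C:[] D:[err]
After 6 (send(from=D, to=B, msg='sync')): A:[bye] B:[sync] C:[] D:[err]
After 7 (send(from=B, to=A, msg='tick')): A:[bye,tick] B:[sync] C:[] D:[err]
After 8 (send(from=A, to=C, msg='ack')): A:[bye,tick] B:[sync] C:[ack] D:[err]
After 9 (send(from=A, to=C, msg='done')): A:[bye,tick] B:[sync] C:[ack,done] D:[err]
After 10 (process(A)): A:[tick] B:[sync] C:[ack,done] D:[err]
After 11 (process(D)): A:[tick] B:[sync] C:[ack,done] D:[]

Answer: ack,done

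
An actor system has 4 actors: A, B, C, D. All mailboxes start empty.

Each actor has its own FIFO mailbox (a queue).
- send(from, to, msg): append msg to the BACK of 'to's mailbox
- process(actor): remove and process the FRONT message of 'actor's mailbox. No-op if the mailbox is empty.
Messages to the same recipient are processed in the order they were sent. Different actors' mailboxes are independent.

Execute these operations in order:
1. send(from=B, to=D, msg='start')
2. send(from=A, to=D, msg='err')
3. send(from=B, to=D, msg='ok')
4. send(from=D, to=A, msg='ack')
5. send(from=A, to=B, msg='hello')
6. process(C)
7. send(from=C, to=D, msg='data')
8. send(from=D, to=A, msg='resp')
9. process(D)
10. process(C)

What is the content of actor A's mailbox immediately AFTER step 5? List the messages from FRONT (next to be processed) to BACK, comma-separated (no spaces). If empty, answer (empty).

After 1 (send(from=B, to=D, msg='start')): A:[] B:[] C:[] D:[start]
After 2 (send(from=A, to=D, msg='err')): A:[] B:[] C:[] D:[start,err]
After 3 (send(from=B, to=D, msg='ok')): A:[] B:[] C:[] D:[start,err,ok]
After 4 (send(from=D, to=A, msg='ack')): A:[ack] B:[] C:[] D:[start,err,ok]
After 5 (send(from=A, to=B, msg='hello')): A:[ack] B:[hello] C:[] D:[start,err,ok]

ack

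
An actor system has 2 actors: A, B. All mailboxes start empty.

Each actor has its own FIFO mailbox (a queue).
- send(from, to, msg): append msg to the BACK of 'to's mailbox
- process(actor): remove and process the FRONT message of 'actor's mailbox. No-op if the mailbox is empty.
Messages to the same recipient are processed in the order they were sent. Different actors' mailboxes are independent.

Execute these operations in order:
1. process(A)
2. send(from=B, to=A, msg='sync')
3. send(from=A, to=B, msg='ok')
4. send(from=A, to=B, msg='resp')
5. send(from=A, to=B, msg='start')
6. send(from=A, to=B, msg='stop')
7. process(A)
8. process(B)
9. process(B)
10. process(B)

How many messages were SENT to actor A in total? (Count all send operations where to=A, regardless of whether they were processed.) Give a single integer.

Answer: 1

Derivation:
After 1 (process(A)): A:[] B:[]
After 2 (send(from=B, to=A, msg='sync')): A:[sync] B:[]
After 3 (send(from=A, to=B, msg='ok')): A:[sync] B:[ok]
After 4 (send(from=A, to=B, msg='resp')): A:[sync] B:[ok,resp]
After 5 (send(from=A, to=B, msg='start')): A:[sync] B:[ok,resp,start]
After 6 (send(from=A, to=B, msg='stop')): A:[sync] B:[ok,resp,start,stop]
After 7 (process(A)): A:[] B:[ok,resp,start,stop]
After 8 (process(B)): A:[] B:[resp,start,stop]
After 9 (process(B)): A:[] B:[start,stop]
After 10 (process(B)): A:[] B:[stop]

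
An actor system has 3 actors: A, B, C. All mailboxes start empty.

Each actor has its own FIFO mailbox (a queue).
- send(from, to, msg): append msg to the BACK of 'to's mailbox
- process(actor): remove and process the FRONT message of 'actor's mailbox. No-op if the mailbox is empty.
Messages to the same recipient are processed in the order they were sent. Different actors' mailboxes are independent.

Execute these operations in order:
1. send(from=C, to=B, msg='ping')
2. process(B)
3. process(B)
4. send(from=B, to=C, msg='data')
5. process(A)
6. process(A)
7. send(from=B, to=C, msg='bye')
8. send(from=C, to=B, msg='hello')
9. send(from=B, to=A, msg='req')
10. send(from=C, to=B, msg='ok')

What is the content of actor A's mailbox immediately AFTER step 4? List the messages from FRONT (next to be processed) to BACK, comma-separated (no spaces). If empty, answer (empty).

After 1 (send(from=C, to=B, msg='ping')): A:[] B:[ping] C:[]
After 2 (process(B)): A:[] B:[] C:[]
After 3 (process(B)): A:[] B:[] C:[]
After 4 (send(from=B, to=C, msg='data')): A:[] B:[] C:[data]

(empty)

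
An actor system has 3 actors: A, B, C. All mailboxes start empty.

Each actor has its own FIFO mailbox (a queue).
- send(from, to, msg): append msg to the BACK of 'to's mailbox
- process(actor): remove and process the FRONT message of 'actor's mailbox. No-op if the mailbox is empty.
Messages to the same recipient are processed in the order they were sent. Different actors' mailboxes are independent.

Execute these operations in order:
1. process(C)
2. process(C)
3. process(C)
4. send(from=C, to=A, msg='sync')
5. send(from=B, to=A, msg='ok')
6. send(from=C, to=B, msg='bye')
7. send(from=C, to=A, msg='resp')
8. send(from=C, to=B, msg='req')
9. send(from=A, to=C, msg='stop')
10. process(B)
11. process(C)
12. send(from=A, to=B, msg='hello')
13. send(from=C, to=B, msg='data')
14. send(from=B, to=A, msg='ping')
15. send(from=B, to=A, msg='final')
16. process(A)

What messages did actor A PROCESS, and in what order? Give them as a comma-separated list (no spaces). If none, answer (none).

After 1 (process(C)): A:[] B:[] C:[]
After 2 (process(C)): A:[] B:[] C:[]
After 3 (process(C)): A:[] B:[] C:[]
After 4 (send(from=C, to=A, msg='sync')): A:[sync] B:[] C:[]
After 5 (send(from=B, to=A, msg='ok')): A:[sync,ok] B:[] C:[]
After 6 (send(from=C, to=B, msg='bye')): A:[sync,ok] B:[bye] C:[]
After 7 (send(from=C, to=A, msg='resp')): A:[sync,ok,resp] B:[bye] C:[]
After 8 (send(from=C, to=B, msg='req')): A:[sync,ok,resp] B:[bye,req] C:[]
After 9 (send(from=A, to=C, msg='stop')): A:[sync,ok,resp] B:[bye,req] C:[stop]
After 10 (process(B)): A:[sync,ok,resp] B:[req] C:[stop]
After 11 (process(C)): A:[sync,ok,resp] B:[req] C:[]
After 12 (send(from=A, to=B, msg='hello')): A:[sync,ok,resp] B:[req,hello] C:[]
After 13 (send(from=C, to=B, msg='data')): A:[sync,ok,resp] B:[req,hello,data] C:[]
After 14 (send(from=B, to=A, msg='ping')): A:[sync,ok,resp,ping] B:[req,hello,data] C:[]
After 15 (send(from=B, to=A, msg='final')): A:[sync,ok,resp,ping,final] B:[req,hello,data] C:[]
After 16 (process(A)): A:[ok,resp,ping,final] B:[req,hello,data] C:[]

Answer: sync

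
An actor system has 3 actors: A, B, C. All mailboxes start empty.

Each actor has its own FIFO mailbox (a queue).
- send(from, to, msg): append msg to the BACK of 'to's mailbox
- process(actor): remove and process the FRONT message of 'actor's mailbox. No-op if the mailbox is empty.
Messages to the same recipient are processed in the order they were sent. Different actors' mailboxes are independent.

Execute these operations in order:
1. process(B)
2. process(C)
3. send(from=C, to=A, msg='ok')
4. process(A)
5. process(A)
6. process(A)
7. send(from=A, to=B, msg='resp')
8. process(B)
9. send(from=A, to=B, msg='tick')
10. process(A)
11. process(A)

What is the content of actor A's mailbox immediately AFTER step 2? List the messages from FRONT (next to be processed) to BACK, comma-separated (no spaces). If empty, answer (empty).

After 1 (process(B)): A:[] B:[] C:[]
After 2 (process(C)): A:[] B:[] C:[]

(empty)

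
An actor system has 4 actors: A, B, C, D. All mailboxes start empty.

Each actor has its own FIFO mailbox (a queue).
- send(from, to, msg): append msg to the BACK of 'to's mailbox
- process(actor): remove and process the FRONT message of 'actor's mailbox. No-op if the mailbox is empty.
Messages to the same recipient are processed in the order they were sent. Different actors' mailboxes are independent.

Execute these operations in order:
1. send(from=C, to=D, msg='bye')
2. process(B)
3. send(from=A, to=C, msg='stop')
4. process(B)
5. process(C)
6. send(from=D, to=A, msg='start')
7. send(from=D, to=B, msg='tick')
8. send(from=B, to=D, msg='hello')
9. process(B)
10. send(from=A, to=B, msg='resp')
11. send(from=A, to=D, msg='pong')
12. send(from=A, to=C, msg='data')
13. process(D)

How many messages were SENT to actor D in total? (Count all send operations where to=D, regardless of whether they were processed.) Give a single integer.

Answer: 3

Derivation:
After 1 (send(from=C, to=D, msg='bye')): A:[] B:[] C:[] D:[bye]
After 2 (process(B)): A:[] B:[] C:[] D:[bye]
After 3 (send(from=A, to=C, msg='stop')): A:[] B:[] C:[stop] D:[bye]
After 4 (process(B)): A:[] B:[] C:[stop] D:[bye]
After 5 (process(C)): A:[] B:[] C:[] D:[bye]
After 6 (send(from=D, to=A, msg='start')): A:[start] B:[] C:[] D:[bye]
After 7 (send(from=D, to=B, msg='tick')): A:[start] B:[tick] C:[] D:[bye]
After 8 (send(from=B, to=D, msg='hello')): A:[start] B:[tick] C:[] D:[bye,hello]
After 9 (process(B)): A:[start] B:[] C:[] D:[bye,hello]
After 10 (send(from=A, to=B, msg='resp')): A:[start] B:[resp] C:[] D:[bye,hello]
After 11 (send(from=A, to=D, msg='pong')): A:[start] B:[resp] C:[] D:[bye,hello,pong]
After 12 (send(from=A, to=C, msg='data')): A:[start] B:[resp] C:[data] D:[bye,hello,pong]
After 13 (process(D)): A:[start] B:[resp] C:[data] D:[hello,pong]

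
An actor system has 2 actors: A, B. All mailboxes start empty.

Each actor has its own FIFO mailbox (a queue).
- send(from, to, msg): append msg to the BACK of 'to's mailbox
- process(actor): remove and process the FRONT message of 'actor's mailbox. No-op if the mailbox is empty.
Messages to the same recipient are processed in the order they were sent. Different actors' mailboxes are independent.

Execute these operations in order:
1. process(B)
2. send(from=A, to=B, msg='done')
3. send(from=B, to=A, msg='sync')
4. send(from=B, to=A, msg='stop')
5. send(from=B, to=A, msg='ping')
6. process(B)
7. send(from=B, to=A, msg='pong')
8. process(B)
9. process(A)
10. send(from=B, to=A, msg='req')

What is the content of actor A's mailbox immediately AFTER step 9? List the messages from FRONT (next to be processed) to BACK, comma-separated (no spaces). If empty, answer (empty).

After 1 (process(B)): A:[] B:[]
After 2 (send(from=A, to=B, msg='done')): A:[] B:[done]
After 3 (send(from=B, to=A, msg='sync')): A:[sync] B:[done]
After 4 (send(from=B, to=A, msg='stop')): A:[sync,stop] B:[done]
After 5 (send(from=B, to=A, msg='ping')): A:[sync,stop,ping] B:[done]
After 6 (process(B)): A:[sync,stop,ping] B:[]
After 7 (send(from=B, to=A, msg='pong')): A:[sync,stop,ping,pong] B:[]
After 8 (process(B)): A:[sync,stop,ping,pong] B:[]
After 9 (process(A)): A:[stop,ping,pong] B:[]

stop,ping,pong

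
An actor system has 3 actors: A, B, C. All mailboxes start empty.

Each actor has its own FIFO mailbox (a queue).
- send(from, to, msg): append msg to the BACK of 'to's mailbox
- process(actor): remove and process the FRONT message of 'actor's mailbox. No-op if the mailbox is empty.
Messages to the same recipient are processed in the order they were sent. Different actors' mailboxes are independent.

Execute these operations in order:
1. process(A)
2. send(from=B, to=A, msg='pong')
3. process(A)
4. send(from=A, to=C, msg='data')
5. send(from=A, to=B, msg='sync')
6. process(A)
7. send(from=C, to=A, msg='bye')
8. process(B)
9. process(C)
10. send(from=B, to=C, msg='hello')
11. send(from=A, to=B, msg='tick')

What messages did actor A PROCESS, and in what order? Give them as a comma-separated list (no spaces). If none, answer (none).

Answer: pong

Derivation:
After 1 (process(A)): A:[] B:[] C:[]
After 2 (send(from=B, to=A, msg='pong')): A:[pong] B:[] C:[]
After 3 (process(A)): A:[] B:[] C:[]
After 4 (send(from=A, to=C, msg='data')): A:[] B:[] C:[data]
After 5 (send(from=A, to=B, msg='sync')): A:[] B:[sync] C:[data]
After 6 (process(A)): A:[] B:[sync] C:[data]
After 7 (send(from=C, to=A, msg='bye')): A:[bye] B:[sync] C:[data]
After 8 (process(B)): A:[bye] B:[] C:[data]
After 9 (process(C)): A:[bye] B:[] C:[]
After 10 (send(from=B, to=C, msg='hello')): A:[bye] B:[] C:[hello]
After 11 (send(from=A, to=B, msg='tick')): A:[bye] B:[tick] C:[hello]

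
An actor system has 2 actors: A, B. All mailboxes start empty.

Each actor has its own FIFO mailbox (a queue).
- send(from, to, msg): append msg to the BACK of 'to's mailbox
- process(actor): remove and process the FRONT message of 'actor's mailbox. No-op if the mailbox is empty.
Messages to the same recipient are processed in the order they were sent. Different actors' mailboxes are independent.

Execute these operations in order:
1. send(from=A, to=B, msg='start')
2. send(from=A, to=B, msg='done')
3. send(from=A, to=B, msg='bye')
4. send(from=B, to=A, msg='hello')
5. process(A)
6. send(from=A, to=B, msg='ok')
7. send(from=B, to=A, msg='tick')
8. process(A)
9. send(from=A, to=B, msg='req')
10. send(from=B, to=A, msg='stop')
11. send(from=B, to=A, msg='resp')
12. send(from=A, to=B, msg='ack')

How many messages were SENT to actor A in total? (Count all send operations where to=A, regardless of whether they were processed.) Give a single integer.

After 1 (send(from=A, to=B, msg='start')): A:[] B:[start]
After 2 (send(from=A, to=B, msg='done')): A:[] B:[start,done]
After 3 (send(from=A, to=B, msg='bye')): A:[] B:[start,done,bye]
After 4 (send(from=B, to=A, msg='hello')): A:[hello] B:[start,done,bye]
After 5 (process(A)): A:[] B:[start,done,bye]
After 6 (send(from=A, to=B, msg='ok')): A:[] B:[start,done,bye,ok]
After 7 (send(from=B, to=A, msg='tick')): A:[tick] B:[start,done,bye,ok]
After 8 (process(A)): A:[] B:[start,done,bye,ok]
After 9 (send(from=A, to=B, msg='req')): A:[] B:[start,done,bye,ok,req]
After 10 (send(from=B, to=A, msg='stop')): A:[stop] B:[start,done,bye,ok,req]
After 11 (send(from=B, to=A, msg='resp')): A:[stop,resp] B:[start,done,bye,ok,req]
After 12 (send(from=A, to=B, msg='ack')): A:[stop,resp] B:[start,done,bye,ok,req,ack]

Answer: 4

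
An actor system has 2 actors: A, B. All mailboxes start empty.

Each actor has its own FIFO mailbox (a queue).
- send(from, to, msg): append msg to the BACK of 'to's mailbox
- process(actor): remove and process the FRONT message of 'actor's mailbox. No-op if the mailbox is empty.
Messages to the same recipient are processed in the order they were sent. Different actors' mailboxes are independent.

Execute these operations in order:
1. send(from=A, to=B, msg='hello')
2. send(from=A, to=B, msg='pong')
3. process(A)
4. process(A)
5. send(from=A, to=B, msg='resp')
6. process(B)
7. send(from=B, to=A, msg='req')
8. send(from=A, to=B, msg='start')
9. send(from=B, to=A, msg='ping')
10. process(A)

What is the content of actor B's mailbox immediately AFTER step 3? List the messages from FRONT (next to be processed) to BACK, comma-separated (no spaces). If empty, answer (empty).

After 1 (send(from=A, to=B, msg='hello')): A:[] B:[hello]
After 2 (send(from=A, to=B, msg='pong')): A:[] B:[hello,pong]
After 3 (process(A)): A:[] B:[hello,pong]

hello,pong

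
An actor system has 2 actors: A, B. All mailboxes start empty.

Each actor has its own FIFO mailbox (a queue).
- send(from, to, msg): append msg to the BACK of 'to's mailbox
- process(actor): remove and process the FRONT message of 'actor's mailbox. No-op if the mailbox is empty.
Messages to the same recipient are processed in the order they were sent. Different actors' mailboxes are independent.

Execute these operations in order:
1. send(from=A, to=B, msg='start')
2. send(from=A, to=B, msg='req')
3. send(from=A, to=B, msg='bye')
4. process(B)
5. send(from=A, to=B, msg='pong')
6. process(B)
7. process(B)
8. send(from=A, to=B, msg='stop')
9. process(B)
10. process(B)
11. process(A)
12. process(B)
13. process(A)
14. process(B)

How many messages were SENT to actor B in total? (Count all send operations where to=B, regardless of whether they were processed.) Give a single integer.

After 1 (send(from=A, to=B, msg='start')): A:[] B:[start]
After 2 (send(from=A, to=B, msg='req')): A:[] B:[start,req]
After 3 (send(from=A, to=B, msg='bye')): A:[] B:[start,req,bye]
After 4 (process(B)): A:[] B:[req,bye]
After 5 (send(from=A, to=B, msg='pong')): A:[] B:[req,bye,pong]
After 6 (process(B)): A:[] B:[bye,pong]
After 7 (process(B)): A:[] B:[pong]
After 8 (send(from=A, to=B, msg='stop')): A:[] B:[pong,stop]
After 9 (process(B)): A:[] B:[stop]
After 10 (process(B)): A:[] B:[]
After 11 (process(A)): A:[] B:[]
After 12 (process(B)): A:[] B:[]
After 13 (process(A)): A:[] B:[]
After 14 (process(B)): A:[] B:[]

Answer: 5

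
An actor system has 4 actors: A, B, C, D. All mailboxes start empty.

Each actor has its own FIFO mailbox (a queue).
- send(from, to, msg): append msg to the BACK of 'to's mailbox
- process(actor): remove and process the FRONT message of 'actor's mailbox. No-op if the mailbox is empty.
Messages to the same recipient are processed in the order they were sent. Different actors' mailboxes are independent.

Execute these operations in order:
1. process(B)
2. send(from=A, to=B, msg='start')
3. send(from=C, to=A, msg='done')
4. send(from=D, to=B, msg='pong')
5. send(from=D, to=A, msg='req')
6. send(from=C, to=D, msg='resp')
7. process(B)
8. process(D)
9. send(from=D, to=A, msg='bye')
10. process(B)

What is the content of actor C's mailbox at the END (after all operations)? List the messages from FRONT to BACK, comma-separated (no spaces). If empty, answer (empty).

After 1 (process(B)): A:[] B:[] C:[] D:[]
After 2 (send(from=A, to=B, msg='start')): A:[] B:[start] C:[] D:[]
After 3 (send(from=C, to=A, msg='done')): A:[done] B:[start] C:[] D:[]
After 4 (send(from=D, to=B, msg='pong')): A:[done] B:[start,pong] C:[] D:[]
After 5 (send(from=D, to=A, msg='req')): A:[done,req] B:[start,pong] C:[] D:[]
After 6 (send(from=C, to=D, msg='resp')): A:[done,req] B:[start,pong] C:[] D:[resp]
After 7 (process(B)): A:[done,req] B:[pong] C:[] D:[resp]
After 8 (process(D)): A:[done,req] B:[pong] C:[] D:[]
After 9 (send(from=D, to=A, msg='bye')): A:[done,req,bye] B:[pong] C:[] D:[]
After 10 (process(B)): A:[done,req,bye] B:[] C:[] D:[]

Answer: (empty)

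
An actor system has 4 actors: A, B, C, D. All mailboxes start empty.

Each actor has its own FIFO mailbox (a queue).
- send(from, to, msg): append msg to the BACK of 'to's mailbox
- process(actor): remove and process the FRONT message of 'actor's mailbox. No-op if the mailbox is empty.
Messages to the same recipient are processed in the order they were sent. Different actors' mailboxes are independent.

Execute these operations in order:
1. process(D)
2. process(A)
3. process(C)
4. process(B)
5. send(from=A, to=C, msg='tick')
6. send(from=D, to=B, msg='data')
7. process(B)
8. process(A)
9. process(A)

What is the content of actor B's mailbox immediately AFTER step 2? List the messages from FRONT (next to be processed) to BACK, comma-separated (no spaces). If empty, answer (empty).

After 1 (process(D)): A:[] B:[] C:[] D:[]
After 2 (process(A)): A:[] B:[] C:[] D:[]

(empty)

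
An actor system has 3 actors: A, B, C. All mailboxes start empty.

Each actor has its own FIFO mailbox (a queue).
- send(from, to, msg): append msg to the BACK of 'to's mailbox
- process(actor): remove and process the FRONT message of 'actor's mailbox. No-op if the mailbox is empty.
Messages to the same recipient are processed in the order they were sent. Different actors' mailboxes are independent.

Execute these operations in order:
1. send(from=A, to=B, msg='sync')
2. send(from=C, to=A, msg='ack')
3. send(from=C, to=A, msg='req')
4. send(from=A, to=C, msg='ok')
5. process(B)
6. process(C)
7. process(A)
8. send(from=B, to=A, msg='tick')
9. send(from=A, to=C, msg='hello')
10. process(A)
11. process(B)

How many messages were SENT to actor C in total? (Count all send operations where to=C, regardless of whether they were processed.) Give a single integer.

Answer: 2

Derivation:
After 1 (send(from=A, to=B, msg='sync')): A:[] B:[sync] C:[]
After 2 (send(from=C, to=A, msg='ack')): A:[ack] B:[sync] C:[]
After 3 (send(from=C, to=A, msg='req')): A:[ack,req] B:[sync] C:[]
After 4 (send(from=A, to=C, msg='ok')): A:[ack,req] B:[sync] C:[ok]
After 5 (process(B)): A:[ack,req] B:[] C:[ok]
After 6 (process(C)): A:[ack,req] B:[] C:[]
After 7 (process(A)): A:[req] B:[] C:[]
After 8 (send(from=B, to=A, msg='tick')): A:[req,tick] B:[] C:[]
After 9 (send(from=A, to=C, msg='hello')): A:[req,tick] B:[] C:[hello]
After 10 (process(A)): A:[tick] B:[] C:[hello]
After 11 (process(B)): A:[tick] B:[] C:[hello]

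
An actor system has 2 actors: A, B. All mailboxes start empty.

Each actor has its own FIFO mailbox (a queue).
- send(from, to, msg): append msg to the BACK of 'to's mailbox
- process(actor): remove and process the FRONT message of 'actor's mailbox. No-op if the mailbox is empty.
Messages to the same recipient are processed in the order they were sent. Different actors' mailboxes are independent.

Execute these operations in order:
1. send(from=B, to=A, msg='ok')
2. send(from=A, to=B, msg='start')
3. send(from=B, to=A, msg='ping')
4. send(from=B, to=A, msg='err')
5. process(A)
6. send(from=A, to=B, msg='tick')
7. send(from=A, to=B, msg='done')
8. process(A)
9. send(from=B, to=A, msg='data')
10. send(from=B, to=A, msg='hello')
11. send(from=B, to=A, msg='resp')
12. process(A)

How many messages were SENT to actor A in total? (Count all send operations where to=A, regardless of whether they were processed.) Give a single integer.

Answer: 6

Derivation:
After 1 (send(from=B, to=A, msg='ok')): A:[ok] B:[]
After 2 (send(from=A, to=B, msg='start')): A:[ok] B:[start]
After 3 (send(from=B, to=A, msg='ping')): A:[ok,ping] B:[start]
After 4 (send(from=B, to=A, msg='err')): A:[ok,ping,err] B:[start]
After 5 (process(A)): A:[ping,err] B:[start]
After 6 (send(from=A, to=B, msg='tick')): A:[ping,err] B:[start,tick]
After 7 (send(from=A, to=B, msg='done')): A:[ping,err] B:[start,tick,done]
After 8 (process(A)): A:[err] B:[start,tick,done]
After 9 (send(from=B, to=A, msg='data')): A:[err,data] B:[start,tick,done]
After 10 (send(from=B, to=A, msg='hello')): A:[err,data,hello] B:[start,tick,done]
After 11 (send(from=B, to=A, msg='resp')): A:[err,data,hello,resp] B:[start,tick,done]
After 12 (process(A)): A:[data,hello,resp] B:[start,tick,done]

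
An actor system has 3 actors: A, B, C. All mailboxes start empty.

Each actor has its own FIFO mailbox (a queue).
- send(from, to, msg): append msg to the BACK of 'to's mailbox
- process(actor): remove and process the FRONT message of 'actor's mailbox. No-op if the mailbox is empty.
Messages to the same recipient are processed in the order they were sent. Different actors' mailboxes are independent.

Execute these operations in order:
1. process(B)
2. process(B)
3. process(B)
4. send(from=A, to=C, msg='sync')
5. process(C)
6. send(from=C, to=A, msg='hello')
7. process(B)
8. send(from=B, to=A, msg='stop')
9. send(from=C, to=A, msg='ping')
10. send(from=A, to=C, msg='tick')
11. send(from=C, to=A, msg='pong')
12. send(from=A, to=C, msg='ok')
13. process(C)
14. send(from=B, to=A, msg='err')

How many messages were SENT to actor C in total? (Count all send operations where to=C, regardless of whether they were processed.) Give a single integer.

After 1 (process(B)): A:[] B:[] C:[]
After 2 (process(B)): A:[] B:[] C:[]
After 3 (process(B)): A:[] B:[] C:[]
After 4 (send(from=A, to=C, msg='sync')): A:[] B:[] C:[sync]
After 5 (process(C)): A:[] B:[] C:[]
After 6 (send(from=C, to=A, msg='hello')): A:[hello] B:[] C:[]
After 7 (process(B)): A:[hello] B:[] C:[]
After 8 (send(from=B, to=A, msg='stop')): A:[hello,stop] B:[] C:[]
After 9 (send(from=C, to=A, msg='ping')): A:[hello,stop,ping] B:[] C:[]
After 10 (send(from=A, to=C, msg='tick')): A:[hello,stop,ping] B:[] C:[tick]
After 11 (send(from=C, to=A, msg='pong')): A:[hello,stop,ping,pong] B:[] C:[tick]
After 12 (send(from=A, to=C, msg='ok')): A:[hello,stop,ping,pong] B:[] C:[tick,ok]
After 13 (process(C)): A:[hello,stop,ping,pong] B:[] C:[ok]
After 14 (send(from=B, to=A, msg='err')): A:[hello,stop,ping,pong,err] B:[] C:[ok]

Answer: 3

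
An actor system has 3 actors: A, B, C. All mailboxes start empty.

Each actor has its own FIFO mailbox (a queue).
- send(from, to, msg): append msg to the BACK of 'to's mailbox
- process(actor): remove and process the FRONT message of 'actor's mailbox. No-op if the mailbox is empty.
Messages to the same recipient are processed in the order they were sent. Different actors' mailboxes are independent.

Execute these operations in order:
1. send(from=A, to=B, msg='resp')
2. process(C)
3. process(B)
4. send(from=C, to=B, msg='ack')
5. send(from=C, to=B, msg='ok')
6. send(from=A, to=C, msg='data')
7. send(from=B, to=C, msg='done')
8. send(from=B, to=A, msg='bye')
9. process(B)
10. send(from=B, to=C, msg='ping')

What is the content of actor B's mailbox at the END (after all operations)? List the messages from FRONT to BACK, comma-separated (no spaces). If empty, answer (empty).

Answer: ok

Derivation:
After 1 (send(from=A, to=B, msg='resp')): A:[] B:[resp] C:[]
After 2 (process(C)): A:[] B:[resp] C:[]
After 3 (process(B)): A:[] B:[] C:[]
After 4 (send(from=C, to=B, msg='ack')): A:[] B:[ack] C:[]
After 5 (send(from=C, to=B, msg='ok')): A:[] B:[ack,ok] C:[]
After 6 (send(from=A, to=C, msg='data')): A:[] B:[ack,ok] C:[data]
After 7 (send(from=B, to=C, msg='done')): A:[] B:[ack,ok] C:[data,done]
After 8 (send(from=B, to=A, msg='bye')): A:[bye] B:[ack,ok] C:[data,done]
After 9 (process(B)): A:[bye] B:[ok] C:[data,done]
After 10 (send(from=B, to=C, msg='ping')): A:[bye] B:[ok] C:[data,done,ping]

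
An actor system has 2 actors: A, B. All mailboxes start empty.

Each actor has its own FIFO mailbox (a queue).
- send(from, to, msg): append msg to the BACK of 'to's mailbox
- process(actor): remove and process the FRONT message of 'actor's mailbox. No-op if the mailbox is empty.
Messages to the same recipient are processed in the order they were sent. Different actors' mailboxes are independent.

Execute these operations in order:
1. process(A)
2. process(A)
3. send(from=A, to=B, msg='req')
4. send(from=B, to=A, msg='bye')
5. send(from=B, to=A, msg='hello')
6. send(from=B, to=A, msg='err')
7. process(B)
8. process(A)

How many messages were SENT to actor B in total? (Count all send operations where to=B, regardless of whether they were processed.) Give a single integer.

Answer: 1

Derivation:
After 1 (process(A)): A:[] B:[]
After 2 (process(A)): A:[] B:[]
After 3 (send(from=A, to=B, msg='req')): A:[] B:[req]
After 4 (send(from=B, to=A, msg='bye')): A:[bye] B:[req]
After 5 (send(from=B, to=A, msg='hello')): A:[bye,hello] B:[req]
After 6 (send(from=B, to=A, msg='err')): A:[bye,hello,err] B:[req]
After 7 (process(B)): A:[bye,hello,err] B:[]
After 8 (process(A)): A:[hello,err] B:[]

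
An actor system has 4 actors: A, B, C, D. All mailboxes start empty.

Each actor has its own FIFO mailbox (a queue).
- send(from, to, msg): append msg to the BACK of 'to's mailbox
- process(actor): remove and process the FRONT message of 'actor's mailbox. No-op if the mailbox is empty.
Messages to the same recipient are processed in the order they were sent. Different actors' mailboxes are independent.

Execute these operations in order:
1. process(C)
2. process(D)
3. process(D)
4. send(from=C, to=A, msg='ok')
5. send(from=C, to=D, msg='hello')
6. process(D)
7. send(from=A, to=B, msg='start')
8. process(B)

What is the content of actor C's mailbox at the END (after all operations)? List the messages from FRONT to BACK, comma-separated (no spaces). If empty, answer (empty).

Answer: (empty)

Derivation:
After 1 (process(C)): A:[] B:[] C:[] D:[]
After 2 (process(D)): A:[] B:[] C:[] D:[]
After 3 (process(D)): A:[] B:[] C:[] D:[]
After 4 (send(from=C, to=A, msg='ok')): A:[ok] B:[] C:[] D:[]
After 5 (send(from=C, to=D, msg='hello')): A:[ok] B:[] C:[] D:[hello]
After 6 (process(D)): A:[ok] B:[] C:[] D:[]
After 7 (send(from=A, to=B, msg='start')): A:[ok] B:[start] C:[] D:[]
After 8 (process(B)): A:[ok] B:[] C:[] D:[]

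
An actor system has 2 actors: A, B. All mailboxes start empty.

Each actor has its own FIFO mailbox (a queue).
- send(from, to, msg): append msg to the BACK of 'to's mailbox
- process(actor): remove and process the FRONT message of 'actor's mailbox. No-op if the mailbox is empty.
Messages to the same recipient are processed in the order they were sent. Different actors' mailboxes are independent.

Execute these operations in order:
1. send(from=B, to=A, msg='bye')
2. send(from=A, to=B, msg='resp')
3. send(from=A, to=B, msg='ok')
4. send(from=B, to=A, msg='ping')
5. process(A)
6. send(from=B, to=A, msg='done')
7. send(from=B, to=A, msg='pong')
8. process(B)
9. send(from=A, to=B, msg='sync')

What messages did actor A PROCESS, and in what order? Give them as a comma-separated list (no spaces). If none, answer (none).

Answer: bye

Derivation:
After 1 (send(from=B, to=A, msg='bye')): A:[bye] B:[]
After 2 (send(from=A, to=B, msg='resp')): A:[bye] B:[resp]
After 3 (send(from=A, to=B, msg='ok')): A:[bye] B:[resp,ok]
After 4 (send(from=B, to=A, msg='ping')): A:[bye,ping] B:[resp,ok]
After 5 (process(A)): A:[ping] B:[resp,ok]
After 6 (send(from=B, to=A, msg='done')): A:[ping,done] B:[resp,ok]
After 7 (send(from=B, to=A, msg='pong')): A:[ping,done,pong] B:[resp,ok]
After 8 (process(B)): A:[ping,done,pong] B:[ok]
After 9 (send(from=A, to=B, msg='sync')): A:[ping,done,pong] B:[ok,sync]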